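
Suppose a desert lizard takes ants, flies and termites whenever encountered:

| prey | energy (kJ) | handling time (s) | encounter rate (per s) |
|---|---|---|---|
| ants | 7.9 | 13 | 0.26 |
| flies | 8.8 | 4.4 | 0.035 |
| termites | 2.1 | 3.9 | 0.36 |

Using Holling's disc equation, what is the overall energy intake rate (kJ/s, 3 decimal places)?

R = Σλ_iE_i / (1 + Σλ_ih_i)
Numerator: 0.26×7.9 + 0.035×8.8 + 0.36×2.1 = 3.118
Denominator: 1 + 0.26×13 + 0.035×4.4 + 0.36×3.9 = 5.938
R = 3.118/5.938 = 0.5251 kJ/s

0.525 kJ/s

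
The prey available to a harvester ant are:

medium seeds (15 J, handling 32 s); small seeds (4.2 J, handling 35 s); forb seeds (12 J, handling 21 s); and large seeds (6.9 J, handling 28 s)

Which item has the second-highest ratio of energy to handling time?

medium seeds

Profitability E/h (J/s): medium seeds = 15/32 = 0.469, small seeds = 4.2/35 = 0.12, forb seeds = 12/21 = 0.571, large seeds = 6.9/28 = 0.246.
Ranked: forb seeds > medium seeds > large seeds > small seeds.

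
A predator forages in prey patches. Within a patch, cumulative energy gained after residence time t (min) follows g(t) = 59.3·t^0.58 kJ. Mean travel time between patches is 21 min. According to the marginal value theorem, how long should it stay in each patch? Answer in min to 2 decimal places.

Maximise g(t)/(T+t): set derivative to zero → g'(t)(T+t) = g(t).
g'(t) = 0.58·59.3·t^-0.42. Setting 0.58·59.3·t^-0.42 = 59.3·t^0.58/(21+t) gives 0.58(21+t) = t, so 0.42·t = 0.58×21.
t* = 0.58×21/0.42 = 29 min.

29.00 min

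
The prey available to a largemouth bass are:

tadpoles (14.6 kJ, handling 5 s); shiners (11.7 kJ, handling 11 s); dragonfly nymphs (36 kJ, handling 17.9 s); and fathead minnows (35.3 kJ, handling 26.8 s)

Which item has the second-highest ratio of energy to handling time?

Profitability E/h (kJ/s): tadpoles = 14.6/5 = 2.92, shiners = 11.7/11 = 1.06, dragonfly nymphs = 36/17.9 = 2.01, fathead minnows = 35.3/26.8 = 1.32.
Ranked: tadpoles > dragonfly nymphs > fathead minnows > shiners.

dragonfly nymphs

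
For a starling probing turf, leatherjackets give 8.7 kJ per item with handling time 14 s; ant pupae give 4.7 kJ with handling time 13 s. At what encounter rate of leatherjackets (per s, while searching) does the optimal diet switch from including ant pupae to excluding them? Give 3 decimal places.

Drop ant pupae once their profitability E₂/h₂ falls below the rate achievable on leatherjackets alone: E₂/h₂ = λE₁/(1 + λh₁).
Solve for λ: λE₁h₂ = E₂(1 + λh₁) → λ(E₁h₂ − E₂h₁) = E₂ → λ = E₂/(E₁h₂ − E₂h₁).
λ = 4.7/(8.7×13 − 4.7×14) = 4.7/47.3 = 0.09937 per s.

0.099 per s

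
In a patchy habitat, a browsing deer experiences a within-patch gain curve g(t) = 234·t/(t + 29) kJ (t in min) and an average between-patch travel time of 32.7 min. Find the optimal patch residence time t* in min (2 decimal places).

By the marginal value theorem, leave when the instantaneous gain rate g'(t) equals the habitat-wide average g(t)/(T + t).
g'(t) = 234·29/(t + 29)². Setting 234·29/(t+29)² = 234t/[(t+29)(32.7+t)] gives 29(32.7+t) = t(t+29), so t² = 29×32.7 = 948.3.
t* = √948.3 = 30.79 min.

30.79 min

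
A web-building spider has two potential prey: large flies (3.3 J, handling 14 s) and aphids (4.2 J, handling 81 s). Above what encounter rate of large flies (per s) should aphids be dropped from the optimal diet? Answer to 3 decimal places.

Drop aphids once their profitability E₂/h₂ falls below the rate achievable on large flies alone: E₂/h₂ = λE₁/(1 + λh₁).
Solve for λ: λE₁h₂ = E₂(1 + λh₁) → λ(E₁h₂ − E₂h₁) = E₂ → λ = E₂/(E₁h₂ − E₂h₁).
λ = 4.2/(3.3×81 − 4.2×14) = 4.2/208.5 = 0.02014 per s.

0.020 per s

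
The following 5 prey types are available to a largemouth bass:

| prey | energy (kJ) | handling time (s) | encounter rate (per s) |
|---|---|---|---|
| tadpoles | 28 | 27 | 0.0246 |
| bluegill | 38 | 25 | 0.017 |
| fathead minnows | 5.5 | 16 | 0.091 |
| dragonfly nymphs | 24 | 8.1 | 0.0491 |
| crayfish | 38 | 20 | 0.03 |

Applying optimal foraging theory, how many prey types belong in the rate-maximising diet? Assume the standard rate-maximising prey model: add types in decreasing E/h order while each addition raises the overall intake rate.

Rank by E/h (kJ/s): dragonfly nymphs 2.96, crayfish 1.9, bluegill 1.52, tadpoles 1.04, fathead minnows 0.344. Include each in turn until the next type's E/h falls below the running intake rate.
Rate on top 1: 0.8431. crayfish: 1.9 > 0.8431 → include.
Rate on top 2: 1.161. bluegill: 1.52 > 1.161 → include.
Rate on top 3: 1.224. tadpoles: 1.04 < 1.224 → exclude; stop.
Optimal diet: dragonfly nymphs, crayfish, bluegill — 3 of 5 types.

3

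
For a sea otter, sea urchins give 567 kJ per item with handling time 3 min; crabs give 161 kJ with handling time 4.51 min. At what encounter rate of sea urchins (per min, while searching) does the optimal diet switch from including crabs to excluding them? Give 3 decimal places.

At the threshold, the rate on sea urchins alone equals the profitability of crabs: λ·567/(1 + λ·3) = 161/4.51 = 35.7.
Rearranging, λ(567 − 35.7×3) = 35.7, so λ = 35.7/459.9 = 0.07762 per min.

0.078 per min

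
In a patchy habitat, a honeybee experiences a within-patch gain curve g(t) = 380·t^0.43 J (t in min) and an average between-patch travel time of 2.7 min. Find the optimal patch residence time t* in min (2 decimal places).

2.04 min

By the marginal value theorem, leave when the instantaneous gain rate g'(t) equals the habitat-wide average g(t)/(T + t).
g'(t) = 0.43·380·t^-0.57. Setting 0.43·380·t^-0.57 = 380·t^0.43/(2.7+t) gives 0.43(2.7+t) = t, so 0.57·t = 0.43×2.7.
t* = 0.43×2.7/0.57 = 2.037 min.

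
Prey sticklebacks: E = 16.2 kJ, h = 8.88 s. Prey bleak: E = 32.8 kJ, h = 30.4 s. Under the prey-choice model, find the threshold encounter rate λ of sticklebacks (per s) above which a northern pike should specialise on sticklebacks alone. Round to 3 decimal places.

Drop bleak once their profitability E₂/h₂ falls below the rate achievable on sticklebacks alone: E₂/h₂ = λE₁/(1 + λh₁).
Solve for λ: λE₁h₂ = E₂(1 + λh₁) → λ(E₁h₂ − E₂h₁) = E₂ → λ = E₂/(E₁h₂ − E₂h₁).
λ = 32.8/(16.2×30.4 − 32.8×8.88) = 32.8/201.2 = 0.163 per s.

0.163 per s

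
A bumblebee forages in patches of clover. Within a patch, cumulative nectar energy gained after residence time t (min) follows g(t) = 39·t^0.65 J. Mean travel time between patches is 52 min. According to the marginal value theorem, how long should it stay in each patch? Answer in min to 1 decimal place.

96.6 min

By the marginal value theorem, leave when the instantaneous gain rate g'(t) equals the habitat-wide average g(t)/(T + t).
g'(t) = 0.65·39·t^-0.35. Setting 0.65·39·t^-0.35 = 39·t^0.65/(52+t) gives 0.65(52+t) = t, so 0.35·t = 0.65×52.
t* = 0.65×52/0.35 = 96.57 min.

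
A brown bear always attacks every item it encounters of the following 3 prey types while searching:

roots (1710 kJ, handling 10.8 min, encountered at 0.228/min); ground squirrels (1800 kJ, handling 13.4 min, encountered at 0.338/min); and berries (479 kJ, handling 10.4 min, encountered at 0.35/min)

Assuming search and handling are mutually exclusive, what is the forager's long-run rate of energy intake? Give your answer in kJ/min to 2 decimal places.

100.24 kJ/min

R = Σλ_iE_i / (1 + Σλ_ih_i)
Numerator: 0.228×1710 + 0.338×1800 + 0.35×479 = 1166
Denominator: 1 + 0.228×10.8 + 0.338×13.4 + 0.35×10.4 = 11.63
R = 1166/11.63 = 100.2 kJ/min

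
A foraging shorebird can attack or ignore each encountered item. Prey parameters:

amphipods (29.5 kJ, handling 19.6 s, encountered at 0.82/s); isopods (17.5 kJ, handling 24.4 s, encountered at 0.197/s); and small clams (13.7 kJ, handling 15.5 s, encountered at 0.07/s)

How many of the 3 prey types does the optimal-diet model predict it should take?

E/h in descending order: amphipods 1.51, small clams 0.884, isopods 0.717 kJ/s. The optimal diet is the largest prefix of this list for which every included type satisfies E_i/h_i > R on the types above it.
Rate on top 1: 1.417. small clams: 0.884 < 1.417 → exclude; stop.
Optimal diet: amphipods — 1 of 3 types.

1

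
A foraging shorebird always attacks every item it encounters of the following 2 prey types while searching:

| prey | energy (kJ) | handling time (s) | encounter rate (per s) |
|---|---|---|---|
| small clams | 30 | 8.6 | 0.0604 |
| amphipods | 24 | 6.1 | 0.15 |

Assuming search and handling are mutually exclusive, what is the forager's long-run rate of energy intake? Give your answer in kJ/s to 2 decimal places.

2.22 kJ/s

Energy encountered per unit search time: 0.0604×30 + 0.15×24 = 5.412 kJ/s.
Handling time per unit search time: 0.0604×8.6 + 0.15×6.1 = 1.434.
Rate = 5.412/(1 + 1.434) = 2.223 kJ/s.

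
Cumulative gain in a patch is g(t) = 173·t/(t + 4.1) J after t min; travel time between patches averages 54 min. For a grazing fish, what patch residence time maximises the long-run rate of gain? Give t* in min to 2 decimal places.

14.88 min

Maximise g(t)/(T+t): set derivative to zero → g'(t)(T+t) = g(t).
g'(t) = 173·4.1/(t + 4.1)². Setting 173·4.1/(t+4.1)² = 173t/[(t+4.1)(54+t)] gives 4.1(54+t) = t(t+4.1), so t² = 4.1×54 = 221.4.
t* = √221.4 = 14.88 min.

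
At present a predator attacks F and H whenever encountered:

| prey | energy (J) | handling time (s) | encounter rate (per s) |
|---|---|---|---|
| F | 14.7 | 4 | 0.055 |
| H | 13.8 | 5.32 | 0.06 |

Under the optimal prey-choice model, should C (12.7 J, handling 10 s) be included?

Yes

Current rate: (0.055×14.7 + 0.06×13.8)/(1 + 0.055×4 + 0.06×5.32) = 1.063 J/s.
C: E/h = 12.7/10 = 1.27 J/s.
Since 1.27 > R, including C increases the long-run rate.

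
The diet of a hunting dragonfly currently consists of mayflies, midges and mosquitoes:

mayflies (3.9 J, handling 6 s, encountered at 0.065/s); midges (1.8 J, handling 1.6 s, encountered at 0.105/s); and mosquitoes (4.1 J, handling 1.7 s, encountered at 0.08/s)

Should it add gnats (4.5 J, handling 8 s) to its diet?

On mayflies, midges and mosquitoes alone, R = ΣλE/(1+Σλh) = 0.7705/1.694 = 0.4548 J/s.
Profitability of gnats: 4.5/8 = 0.5625 J/s.
Since 0.5625 > R, including gnats increases the long-run rate.

Yes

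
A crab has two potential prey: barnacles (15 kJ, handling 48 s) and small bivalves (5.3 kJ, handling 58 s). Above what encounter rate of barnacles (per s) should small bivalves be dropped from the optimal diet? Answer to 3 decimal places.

0.009 per s

Drop small bivalves once their profitability E₂/h₂ falls below the rate achievable on barnacles alone: E₂/h₂ = λE₁/(1 + λh₁).
Solve for λ: λE₁h₂ = E₂(1 + λh₁) → λ(E₁h₂ − E₂h₁) = E₂ → λ = E₂/(E₁h₂ − E₂h₁).
λ = 5.3/(15×58 − 5.3×48) = 5.3/615.6 = 0.008609 per s.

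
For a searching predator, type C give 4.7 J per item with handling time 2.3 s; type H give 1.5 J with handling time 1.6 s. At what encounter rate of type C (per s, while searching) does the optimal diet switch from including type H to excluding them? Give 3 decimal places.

Drop type H once their profitability E₂/h₂ falls below the rate achievable on type C alone: E₂/h₂ = λE₁/(1 + λh₁).
Solve for λ: λE₁h₂ = E₂(1 + λh₁) → λ(E₁h₂ − E₂h₁) = E₂ → λ = E₂/(E₁h₂ − E₂h₁).
λ = 1.5/(4.7×1.6 − 1.5×2.3) = 1.5/4.07 = 0.3686 per s.

0.369 per s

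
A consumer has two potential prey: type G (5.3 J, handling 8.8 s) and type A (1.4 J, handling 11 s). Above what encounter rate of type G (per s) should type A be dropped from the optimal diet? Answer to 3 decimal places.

0.030 per s

Drop type A once their profitability E₂/h₂ falls below the rate achievable on type G alone: E₂/h₂ = λE₁/(1 + λh₁).
Solve for λ: λE₁h₂ = E₂(1 + λh₁) → λ(E₁h₂ − E₂h₁) = E₂ → λ = E₂/(E₁h₂ − E₂h₁).
λ = 1.4/(5.3×11 − 1.4×8.8) = 1.4/45.98 = 0.03045 per s.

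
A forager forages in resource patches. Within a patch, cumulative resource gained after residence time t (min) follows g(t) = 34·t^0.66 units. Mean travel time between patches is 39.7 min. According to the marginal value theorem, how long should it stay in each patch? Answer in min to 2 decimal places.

77.06 min

Optimal t* satisfies g'(t*) = g(t*)/(T + t*).
g'(t) = 0.66·34·t^-0.34. Setting 0.66·34·t^-0.34 = 34·t^0.66/(39.7+t) gives 0.66(39.7+t) = t, so 0.34·t = 0.66×39.7.
t* = 0.66×39.7/0.34 = 77.06 min.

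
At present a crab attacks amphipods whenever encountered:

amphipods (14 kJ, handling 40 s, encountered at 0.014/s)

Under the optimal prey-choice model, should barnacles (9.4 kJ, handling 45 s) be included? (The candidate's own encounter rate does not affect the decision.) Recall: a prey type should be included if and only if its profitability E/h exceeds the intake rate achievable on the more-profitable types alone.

Yes

On amphipods alone, R = ΣλE/(1+Σλh) = 0.196/1.56 = 0.1256 kJ/s.
Profitability of barnacles: 9.4/45 = 0.2089 kJ/s.
Since 0.2089 > R, including barnacles increases the long-run rate.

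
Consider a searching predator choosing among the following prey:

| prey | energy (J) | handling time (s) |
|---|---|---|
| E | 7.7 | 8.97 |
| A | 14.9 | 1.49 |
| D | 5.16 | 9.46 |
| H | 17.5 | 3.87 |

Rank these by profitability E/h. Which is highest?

Profitability E/h (J/s): E = 7.7/8.97 = 0.858, A = 14.9/1.49 = 10, D = 5.16/9.46 = 0.545, H = 17.5/3.87 = 4.52.
Ranked: A > H > E > D.

A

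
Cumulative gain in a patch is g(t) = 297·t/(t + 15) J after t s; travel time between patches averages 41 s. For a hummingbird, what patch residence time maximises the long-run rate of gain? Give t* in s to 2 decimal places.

24.80 s

Maximise g(t)/(T+t): set derivative to zero → g'(t)(T+t) = g(t).
g'(t) = 297·15/(t + 15)². Setting 297·15/(t+15)² = 297t/[(t+15)(41+t)] gives 15(41+t) = t(t+15), so t² = 15×41 = 615.
t* = √615 = 24.8 s.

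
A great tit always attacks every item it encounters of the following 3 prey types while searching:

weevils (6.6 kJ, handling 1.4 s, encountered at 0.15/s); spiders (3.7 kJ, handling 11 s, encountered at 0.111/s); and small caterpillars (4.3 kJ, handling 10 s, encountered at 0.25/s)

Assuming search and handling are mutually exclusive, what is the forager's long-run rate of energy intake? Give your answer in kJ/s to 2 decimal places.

Energy encountered per unit search time: 0.15×6.6 + 0.111×3.7 + 0.25×4.3 = 2.476 kJ/s.
Handling time per unit search time: 0.15×1.4 + 0.111×11 + 0.25×10 = 3.931.
Rate = 2.476/(1 + 3.931) = 0.5021 kJ/s.

0.50 kJ/s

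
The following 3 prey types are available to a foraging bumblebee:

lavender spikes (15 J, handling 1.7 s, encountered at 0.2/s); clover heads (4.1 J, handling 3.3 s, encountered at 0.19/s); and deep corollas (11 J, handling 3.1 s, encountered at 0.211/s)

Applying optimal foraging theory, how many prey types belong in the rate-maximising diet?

2

E/h in descending order: lavender spikes 8.82, deep corollas 3.55, clover heads 1.24 J/s. The optimal diet is the largest prefix of this list for which every included type satisfies E_i/h_i > R on the types above it.
Rate on top 1: 2.239. deep corollas: 3.55 > 2.239 → include.
Rate on top 2: 2.668. clover heads: 1.24 < 2.668 → exclude; stop.
Optimal diet: lavender spikes, deep corollas — 2 of 3 types.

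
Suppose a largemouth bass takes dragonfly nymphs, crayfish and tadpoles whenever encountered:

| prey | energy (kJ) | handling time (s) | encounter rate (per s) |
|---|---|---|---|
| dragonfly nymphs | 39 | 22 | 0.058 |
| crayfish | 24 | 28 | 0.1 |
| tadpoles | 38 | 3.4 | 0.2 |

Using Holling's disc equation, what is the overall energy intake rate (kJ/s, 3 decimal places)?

R = (0.058×39 + 0.1×24 + 0.2×38) / (1 + 0.058×22 + 0.1×28 + 0.2×3.4) = 12.26/5.756 = 2.13 kJ/s.

2.130 kJ/s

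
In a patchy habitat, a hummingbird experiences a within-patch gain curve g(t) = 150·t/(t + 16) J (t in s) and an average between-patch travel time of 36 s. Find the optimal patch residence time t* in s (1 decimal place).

24.0 s

Maximise g(t)/(T+t): set derivative to zero → g'(t)(T+t) = g(t).
g'(t) = 150·16/(t + 16)². Setting 150·16/(t+16)² = 150t/[(t+16)(36+t)] gives 16(36+t) = t(t+16), so t² = 16×36 = 576.
t* = √576 = 24 s.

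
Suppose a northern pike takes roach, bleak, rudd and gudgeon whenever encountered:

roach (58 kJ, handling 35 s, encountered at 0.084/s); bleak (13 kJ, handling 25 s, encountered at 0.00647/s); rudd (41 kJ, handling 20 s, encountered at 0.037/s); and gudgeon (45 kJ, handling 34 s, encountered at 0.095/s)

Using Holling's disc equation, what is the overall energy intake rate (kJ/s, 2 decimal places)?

1.33 kJ/s

Energy encountered per unit search time: 0.084×58 + 0.00647×13 + 0.037×41 + 0.095×45 = 10.75 kJ/s.
Handling time per unit search time: 0.084×35 + 0.00647×25 + 0.037×20 + 0.095×34 = 7.072.
Rate = 10.75/(1 + 7.072) = 1.332 kJ/s.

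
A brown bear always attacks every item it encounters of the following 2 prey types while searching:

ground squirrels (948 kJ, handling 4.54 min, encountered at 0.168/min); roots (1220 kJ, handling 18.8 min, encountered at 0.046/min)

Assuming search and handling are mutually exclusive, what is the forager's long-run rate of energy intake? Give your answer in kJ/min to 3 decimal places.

R = (0.168×948 + 0.046×1220) / (1 + 0.168×4.54 + 0.046×18.8) = 215.4/2.628 = 81.97 kJ/min.

81.972 kJ/min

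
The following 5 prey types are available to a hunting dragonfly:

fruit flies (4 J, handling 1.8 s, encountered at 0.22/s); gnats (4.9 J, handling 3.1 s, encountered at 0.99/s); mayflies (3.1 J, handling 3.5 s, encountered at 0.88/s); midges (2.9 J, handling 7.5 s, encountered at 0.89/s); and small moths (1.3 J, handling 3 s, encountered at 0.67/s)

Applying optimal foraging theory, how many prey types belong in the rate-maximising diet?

2

E/h in descending order: fruit flies 2.22, gnats 1.58, mayflies 0.886, small moths 0.433, midges 0.387 J/s. The optimal diet is the largest prefix of this list for which every included type satisfies E_i/h_i > R on the types above it.
Rate on top 1: 0.6304. gnats: 1.58 > 0.6304 → include.
Rate on top 2: 1.284. mayflies: 0.886 < 1.284 → exclude; stop.
Optimal diet: fruit flies, gnats — 2 of 5 types.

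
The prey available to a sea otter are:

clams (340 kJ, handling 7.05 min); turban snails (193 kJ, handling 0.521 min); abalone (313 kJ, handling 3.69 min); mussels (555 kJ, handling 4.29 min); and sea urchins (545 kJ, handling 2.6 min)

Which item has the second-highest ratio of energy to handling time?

Profitability E/h (kJ/min): clams = 340/7.05 = 48.2, turban snails = 193/0.521 = 370, abalone = 313/3.69 = 84.8, mussels = 555/4.29 = 129, sea urchins = 545/2.6 = 210.
Ranked: turban snails > sea urchins > mussels > abalone > clams.

sea urchins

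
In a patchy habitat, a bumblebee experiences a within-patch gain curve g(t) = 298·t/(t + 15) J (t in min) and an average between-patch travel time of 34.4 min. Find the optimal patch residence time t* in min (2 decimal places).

By the marginal value theorem, leave when the instantaneous gain rate g'(t) equals the habitat-wide average g(t)/(T + t).
g'(t) = 298·15/(t + 15)². Setting 298·15/(t+15)² = 298t/[(t+15)(34.4+t)] gives 15(34.4+t) = t(t+15), so t² = 15×34.4 = 516.
t* = √516 = 22.72 min.

22.72 min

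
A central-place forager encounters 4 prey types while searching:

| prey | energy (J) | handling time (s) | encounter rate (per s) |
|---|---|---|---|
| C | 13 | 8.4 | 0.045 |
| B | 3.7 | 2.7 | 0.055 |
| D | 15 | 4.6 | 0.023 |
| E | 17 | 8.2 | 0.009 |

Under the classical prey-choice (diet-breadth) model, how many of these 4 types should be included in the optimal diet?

Profitabilities (E/h, J/s): D 3.26, E 2.07, C 1.55, B 1.37. Add prey in this order while the next type's profitability exceeds the intake rate on those already taken.
Rate on top 1: 0.312. E: 2.07 > 0.312 → include.
Rate on top 2: 0.4222. C: 1.55 > 0.4222 → include.
Rate on top 3: 0.6953. B: 1.37 > 0.6953 → include.
Optimal diet: D, E, C, B — 4 of 4 types.

4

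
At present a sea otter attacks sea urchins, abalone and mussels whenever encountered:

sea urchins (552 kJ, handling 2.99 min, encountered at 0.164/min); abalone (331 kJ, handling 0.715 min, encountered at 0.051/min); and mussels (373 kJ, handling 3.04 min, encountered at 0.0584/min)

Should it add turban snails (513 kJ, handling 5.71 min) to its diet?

On sea urchins, abalone and mussels alone, R = ΣλE/(1+Σλh) = 129.2/1.704 = 75.8 kJ/min.
turban snails: E/h = 513/5.71 = 89.84 kJ/min.
89.84 > 75.8, so adding turban snails raises the average — include it.

Yes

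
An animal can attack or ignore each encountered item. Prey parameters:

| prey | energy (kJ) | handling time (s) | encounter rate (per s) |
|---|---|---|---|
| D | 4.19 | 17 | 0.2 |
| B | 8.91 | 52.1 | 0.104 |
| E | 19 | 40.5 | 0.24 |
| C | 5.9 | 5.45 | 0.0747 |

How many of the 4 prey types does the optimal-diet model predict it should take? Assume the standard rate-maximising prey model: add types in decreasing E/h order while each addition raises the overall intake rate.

2

E/h in descending order: C 1.08, E 0.469, D 0.246, B 0.171 kJ/s. The optimal diet is the largest prefix of this list for which every included type satisfies E_i/h_i > R on the types above it.
Rate on top 1: 0.3132. E: 0.469 > 0.3132 → include.
Rate on top 2: 0.4494. D: 0.246 < 0.4494 → exclude; stop.
Optimal diet: C, E — 2 of 4 types.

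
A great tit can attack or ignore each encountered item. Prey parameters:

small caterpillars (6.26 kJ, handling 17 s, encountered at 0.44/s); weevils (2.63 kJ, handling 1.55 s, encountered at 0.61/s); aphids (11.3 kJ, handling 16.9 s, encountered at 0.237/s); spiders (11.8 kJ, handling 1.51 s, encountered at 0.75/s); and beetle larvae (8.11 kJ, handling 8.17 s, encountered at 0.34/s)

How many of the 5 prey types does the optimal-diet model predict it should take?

Rank by E/h (kJ/s): spiders 7.81, weevils 1.7, beetle larvae 0.993, aphids 0.669, small caterpillars 0.368. Include each in turn until the next type's E/h falls below the running intake rate.
Rate on top 1: 4.15. weevils: 1.7 < 4.15 → exclude; stop.
Optimal diet: spiders — 1 of 5 types.

1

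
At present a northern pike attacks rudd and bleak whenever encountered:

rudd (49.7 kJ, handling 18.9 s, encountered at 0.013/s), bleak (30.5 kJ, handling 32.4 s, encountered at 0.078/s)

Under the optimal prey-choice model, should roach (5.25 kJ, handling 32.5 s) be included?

No

On rudd and bleak alone, R = ΣλE/(1+Σλh) = 3.025/3.773 = 0.8018 kJ/s.
Profitability of roach: 5.25/32.5 = 0.1615 kJ/s.
Since 0.1615 < R, time spent handling roach is better spent searching.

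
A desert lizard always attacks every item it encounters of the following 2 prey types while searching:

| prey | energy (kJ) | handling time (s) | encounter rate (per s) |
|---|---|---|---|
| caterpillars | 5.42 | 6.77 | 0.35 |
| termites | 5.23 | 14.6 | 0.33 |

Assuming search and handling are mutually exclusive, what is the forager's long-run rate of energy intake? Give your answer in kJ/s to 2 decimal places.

Energy encountered per unit search time: 0.35×5.42 + 0.33×5.23 = 3.623 kJ/s.
Handling time per unit search time: 0.35×6.77 + 0.33×14.6 = 7.188.
Rate = 3.623/(1 + 7.188) = 0.4425 kJ/s.

0.44 kJ/s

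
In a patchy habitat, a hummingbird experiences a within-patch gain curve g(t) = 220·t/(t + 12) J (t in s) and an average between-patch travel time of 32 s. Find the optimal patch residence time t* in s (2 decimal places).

19.60 s

Maximise g(t)/(T+t): set derivative to zero → g'(t)(T+t) = g(t).
g'(t) = 220·12/(t + 12)². Setting 220·12/(t+12)² = 220t/[(t+12)(32+t)] gives 12(32+t) = t(t+12), so t² = 12×32 = 384.
t* = √384 = 19.6 s.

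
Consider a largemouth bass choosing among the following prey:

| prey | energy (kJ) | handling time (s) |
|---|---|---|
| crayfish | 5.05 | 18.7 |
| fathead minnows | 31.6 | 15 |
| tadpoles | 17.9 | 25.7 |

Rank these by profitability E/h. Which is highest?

fathead minnows

In descending order of E/h:
fathead minnows: 31.6/15 = 2.11 kJ/s
tadpoles: 17.9/25.7 = 0.696 kJ/s
crayfish: 5.05/18.7 = 0.27 kJ/s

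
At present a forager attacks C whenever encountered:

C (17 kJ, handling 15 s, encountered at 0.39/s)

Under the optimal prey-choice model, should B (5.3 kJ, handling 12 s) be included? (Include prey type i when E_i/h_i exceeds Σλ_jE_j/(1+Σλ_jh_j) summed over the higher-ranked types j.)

No

Intake rate on the current diet: R = (0.39×17) / (1 + 0.39×15) = 6.63/6.85 = 0.9679 kJ/s.
B: E/h = 5.3/12 = 0.4417 kJ/s.
Since 0.4417 < R, time spent handling B is better spent searching.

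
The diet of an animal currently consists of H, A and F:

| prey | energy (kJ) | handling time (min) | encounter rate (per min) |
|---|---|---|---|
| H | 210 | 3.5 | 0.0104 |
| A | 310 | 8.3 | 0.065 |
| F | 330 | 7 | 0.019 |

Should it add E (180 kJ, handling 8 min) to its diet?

Yes

On H, A and F alone, R = ΣλE/(1+Σλh) = 28.6/1.709 = 16.74 kJ/min.
E: E/h = 180/8 = 22.5 kJ/min.
Since 22.5 > R, including E increases the long-run rate.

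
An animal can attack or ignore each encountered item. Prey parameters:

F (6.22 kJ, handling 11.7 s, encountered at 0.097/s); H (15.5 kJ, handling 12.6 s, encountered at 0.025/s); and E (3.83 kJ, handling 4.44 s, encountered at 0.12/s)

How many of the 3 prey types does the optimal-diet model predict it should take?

Rank by E/h (kJ/s): H 1.23, E 0.863, F 0.532. Include each in turn until the next type's E/h falls below the running intake rate.
Rate on top 1: 0.2947. E: 0.863 > 0.2947 → include.
Rate on top 2: 0.4584. F: 0.532 > 0.4584 → include.
Optimal diet: H, E, F — 3 of 3 types.

3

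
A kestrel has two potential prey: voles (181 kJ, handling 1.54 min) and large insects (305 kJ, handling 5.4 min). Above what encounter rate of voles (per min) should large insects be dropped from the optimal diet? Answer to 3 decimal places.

The zero-one rule: include large insects iff E₂/h₂ > λE₁/(1+λh₁). Equality gives the switch point.
λE₁h₂ = E₂ + λE₂h₁ ⇒ λ = E₂/(E₁h₂ − E₂h₁) = 305/(977.4 − 469.7) = 0.6007 per min.

0.601 per min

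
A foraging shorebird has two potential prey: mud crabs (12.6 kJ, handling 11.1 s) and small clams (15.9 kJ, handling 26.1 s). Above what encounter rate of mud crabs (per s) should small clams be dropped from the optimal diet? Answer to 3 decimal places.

0.104 per s

At the threshold, the rate on mud crabs alone equals the profitability of small clams: λ·12.6/(1 + λ·11.1) = 15.9/26.1 = 0.6092.
Rearranging, λ(12.6 − 0.6092×11.1) = 0.6092, so λ = 0.6092/5.838 = 0.1044 per s.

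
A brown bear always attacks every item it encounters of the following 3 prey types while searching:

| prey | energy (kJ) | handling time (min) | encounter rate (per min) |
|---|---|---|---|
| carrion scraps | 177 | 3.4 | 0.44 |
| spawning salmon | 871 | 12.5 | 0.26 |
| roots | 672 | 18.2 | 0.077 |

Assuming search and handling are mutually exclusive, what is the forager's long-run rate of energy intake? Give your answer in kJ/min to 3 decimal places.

Energy encountered per unit search time: 0.44×177 + 0.26×871 + 0.077×672 = 356.1 kJ/min.
Handling time per unit search time: 0.44×3.4 + 0.26×12.5 + 0.077×18.2 = 6.147.
Rate = 356.1/(1 + 6.147) = 49.82 kJ/min.

49.820 kJ/min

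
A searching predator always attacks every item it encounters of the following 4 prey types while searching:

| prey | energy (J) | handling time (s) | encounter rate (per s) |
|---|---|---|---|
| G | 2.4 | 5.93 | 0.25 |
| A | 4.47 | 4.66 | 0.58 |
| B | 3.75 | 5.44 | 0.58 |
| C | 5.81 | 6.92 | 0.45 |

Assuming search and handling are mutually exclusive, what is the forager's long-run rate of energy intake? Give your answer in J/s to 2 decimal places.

0.70 J/s

R = Σλ_iE_i / (1 + Σλ_ih_i)
Numerator: 0.25×2.4 + 0.58×4.47 + 0.58×3.75 + 0.45×5.81 = 7.982
Denominator: 1 + 0.25×5.93 + 0.58×4.66 + 0.58×5.44 + 0.45×6.92 = 11.45
R = 7.982/11.45 = 0.6969 J/s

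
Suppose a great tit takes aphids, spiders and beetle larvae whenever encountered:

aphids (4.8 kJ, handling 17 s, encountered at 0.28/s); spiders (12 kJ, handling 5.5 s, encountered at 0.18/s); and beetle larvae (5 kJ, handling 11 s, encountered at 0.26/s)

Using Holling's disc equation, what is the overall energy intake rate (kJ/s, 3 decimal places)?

R = Σλ_iE_i / (1 + Σλ_ih_i)
Numerator: 0.28×4.8 + 0.18×12 + 0.26×5 = 4.804
Denominator: 1 + 0.28×17 + 0.18×5.5 + 0.26×11 = 9.61
R = 4.804/9.61 = 0.4999 kJ/s

0.500 kJ/s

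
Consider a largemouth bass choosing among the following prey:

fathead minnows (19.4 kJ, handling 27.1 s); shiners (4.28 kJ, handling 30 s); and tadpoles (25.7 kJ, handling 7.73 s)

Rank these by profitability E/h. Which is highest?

Profitability E/h (kJ/s): fathead minnows = 19.4/27.1 = 0.716, shiners = 4.28/30 = 0.143, tadpoles = 25.7/7.73 = 3.32.
Ranked: tadpoles > fathead minnows > shiners.

tadpoles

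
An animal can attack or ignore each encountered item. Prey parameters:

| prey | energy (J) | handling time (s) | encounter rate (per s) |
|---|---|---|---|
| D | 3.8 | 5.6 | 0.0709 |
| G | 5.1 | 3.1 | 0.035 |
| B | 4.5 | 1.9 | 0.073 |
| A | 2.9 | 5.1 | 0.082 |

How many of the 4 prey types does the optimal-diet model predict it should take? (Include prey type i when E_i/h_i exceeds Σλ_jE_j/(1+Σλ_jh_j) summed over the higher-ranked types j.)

Profitabilities (E/h, J/s): B 2.37, G 1.65, D 0.679, A 0.569. Add prey in this order while the next type's profitability exceeds the intake rate on those already taken.
Rate on top 1: 0.2885. G: 1.65 > 0.2885 → include.
Rate on top 2: 0.4065. D: 0.679 > 0.4065 → include.
Rate on top 3: 0.4722. A: 0.569 > 0.4722 → include.
Optimal diet: B, G, D, A — 4 of 4 types.

4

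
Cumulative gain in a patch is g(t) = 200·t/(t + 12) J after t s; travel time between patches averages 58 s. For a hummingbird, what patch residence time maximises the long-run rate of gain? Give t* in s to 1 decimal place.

26.4 s

By the marginal value theorem, leave when the instantaneous gain rate g'(t) equals the habitat-wide average g(t)/(T + t).
g'(t) = 200·12/(t + 12)². Setting 200·12/(t+12)² = 200t/[(t+12)(58+t)] gives 12(58+t) = t(t+12), so t² = 12×58 = 696.
t* = √696 = 26.38 s.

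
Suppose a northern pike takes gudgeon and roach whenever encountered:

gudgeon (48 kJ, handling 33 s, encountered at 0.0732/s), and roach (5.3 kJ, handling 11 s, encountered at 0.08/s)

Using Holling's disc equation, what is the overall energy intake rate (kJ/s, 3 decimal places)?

0.917 kJ/s

Energy encountered per unit search time: 0.0732×48 + 0.08×5.3 = 3.938 kJ/s.
Handling time per unit search time: 0.0732×33 + 0.08×11 = 3.296.
Rate = 3.938/(1 + 3.296) = 0.9167 kJ/s.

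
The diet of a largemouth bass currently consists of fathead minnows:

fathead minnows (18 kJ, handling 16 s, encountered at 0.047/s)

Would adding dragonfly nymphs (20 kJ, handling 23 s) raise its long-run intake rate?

Yes

Current rate: (0.047×18)/(1 + 0.047×16) = 0.4829 kJ/s.
dragonfly nymphs: E/h = 20/23 = 0.8696 kJ/s.
0.8696 > 0.4829, so adding dragonfly nymphs raises the average — include it.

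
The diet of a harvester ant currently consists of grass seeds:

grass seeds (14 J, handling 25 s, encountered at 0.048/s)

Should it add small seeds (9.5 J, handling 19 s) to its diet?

On grass seeds alone, R = ΣλE/(1+Σλh) = 0.672/2.2 = 0.3055 J/s.
Profitability of small seeds: 9.5/19 = 0.5 J/s.
0.5 > 0.3055, so adding small seeds raises the average — include it.

Yes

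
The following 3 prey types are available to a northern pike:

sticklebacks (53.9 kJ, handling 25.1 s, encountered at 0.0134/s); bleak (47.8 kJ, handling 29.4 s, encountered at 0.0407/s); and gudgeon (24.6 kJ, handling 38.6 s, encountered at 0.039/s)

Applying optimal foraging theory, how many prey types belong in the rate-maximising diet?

2

Profitabilities (E/h, kJ/s): sticklebacks 2.15, bleak 1.63, gudgeon 0.637. Add prey in this order while the next type's profitability exceeds the intake rate on those already taken.
Rate on top 1: 0.5405. bleak: 1.63 > 0.5405 → include.
Rate on top 2: 1.053. gudgeon: 0.637 < 1.053 → exclude; stop.
Optimal diet: sticklebacks, bleak — 2 of 3 types.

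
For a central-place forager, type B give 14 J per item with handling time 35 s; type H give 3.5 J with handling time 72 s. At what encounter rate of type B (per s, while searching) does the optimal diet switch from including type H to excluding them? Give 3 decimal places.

The zero-one rule: include type H iff E₂/h₂ > λE₁/(1+λh₁). Equality gives the switch point.
λE₁h₂ = E₂ + λE₂h₁ ⇒ λ = E₂/(E₁h₂ − E₂h₁) = 3.5/(1008 − 122.5) = 0.003953 per s.

0.004 per s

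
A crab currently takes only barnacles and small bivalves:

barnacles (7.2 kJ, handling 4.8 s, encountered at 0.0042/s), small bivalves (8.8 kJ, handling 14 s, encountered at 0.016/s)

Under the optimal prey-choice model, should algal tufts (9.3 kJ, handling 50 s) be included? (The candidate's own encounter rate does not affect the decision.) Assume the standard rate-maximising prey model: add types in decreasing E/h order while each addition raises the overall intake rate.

Current rate: (0.0042×7.2 + 0.016×8.8)/(1 + 0.0042×4.8 + 0.016×14) = 0.1375 kJ/s.
Profitability of algal tufts: 9.3/50 = 0.186 kJ/s.
0.186 > 0.1375, so adding algal tufts raises the average — include it.

Yes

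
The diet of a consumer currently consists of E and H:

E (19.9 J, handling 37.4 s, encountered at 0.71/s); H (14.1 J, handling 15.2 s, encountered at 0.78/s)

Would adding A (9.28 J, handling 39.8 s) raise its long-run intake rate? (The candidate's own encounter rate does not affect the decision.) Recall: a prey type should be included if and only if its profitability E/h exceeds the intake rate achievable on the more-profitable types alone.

Current rate: (0.71×19.9 + 0.78×14.1)/(1 + 0.71×37.4 + 0.78×15.2) = 0.6376 J/s.
Profitability of A: 9.28/39.8 = 0.2332 J/s.
0.2332 < 0.6376, so adding A would lower the average — exclude it.

No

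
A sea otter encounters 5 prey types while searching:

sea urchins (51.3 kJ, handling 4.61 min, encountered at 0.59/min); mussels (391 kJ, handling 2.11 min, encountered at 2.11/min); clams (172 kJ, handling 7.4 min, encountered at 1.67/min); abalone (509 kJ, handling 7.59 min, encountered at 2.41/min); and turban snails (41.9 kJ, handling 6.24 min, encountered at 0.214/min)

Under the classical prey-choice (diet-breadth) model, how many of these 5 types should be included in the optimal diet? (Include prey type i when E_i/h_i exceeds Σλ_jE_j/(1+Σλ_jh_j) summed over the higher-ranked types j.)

E/h in descending order: mussels 185, abalone 67.1, clams 23.2, sea urchins 11.1, turban snails 6.71 kJ/min. The optimal diet is the largest prefix of this list for which every included type satisfies E_i/h_i > R on the types above it.
Rate on top 1: 151.3. abalone: 67.1 < 151.3 → exclude; stop.
Optimal diet: mussels — 1 of 5 types.

1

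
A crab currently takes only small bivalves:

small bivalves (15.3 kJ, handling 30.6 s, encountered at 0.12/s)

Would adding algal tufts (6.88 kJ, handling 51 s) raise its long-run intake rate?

No

On small bivalves alone, R = ΣλE/(1+Σλh) = 1.836/4.672 = 0.393 kJ/s.
algal tufts: E/h = 6.88/51 = 0.1349 kJ/s.
0.1349 < 0.393, so adding algal tufts would lower the average — exclude it.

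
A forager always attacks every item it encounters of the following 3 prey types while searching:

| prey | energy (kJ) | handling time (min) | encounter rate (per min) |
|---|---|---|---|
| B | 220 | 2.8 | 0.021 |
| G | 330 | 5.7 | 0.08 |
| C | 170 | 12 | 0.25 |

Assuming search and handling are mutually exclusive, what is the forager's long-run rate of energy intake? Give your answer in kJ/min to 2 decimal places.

R = (0.021×220 + 0.08×330 + 0.25×170) / (1 + 0.021×2.8 + 0.08×5.7 + 0.25×12) = 73.52/4.515 = 16.28 kJ/min.

16.28 kJ/min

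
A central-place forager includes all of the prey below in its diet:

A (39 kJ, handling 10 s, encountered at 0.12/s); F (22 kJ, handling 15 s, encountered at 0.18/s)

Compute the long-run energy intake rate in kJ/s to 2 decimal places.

1.76 kJ/s

R = Σλ_iE_i / (1 + Σλ_ih_i)
Numerator: 0.12×39 + 0.18×22 = 8.64
Denominator: 1 + 0.12×10 + 0.18×15 = 4.9
R = 8.64/4.9 = 1.763 kJ/s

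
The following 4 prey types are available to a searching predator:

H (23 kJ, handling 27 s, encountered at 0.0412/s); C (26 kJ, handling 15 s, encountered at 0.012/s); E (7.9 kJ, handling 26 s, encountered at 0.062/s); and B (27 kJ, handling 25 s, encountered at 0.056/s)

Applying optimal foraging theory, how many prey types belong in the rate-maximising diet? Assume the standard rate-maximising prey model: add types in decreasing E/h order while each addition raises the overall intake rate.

3

Rank by E/h (kJ/s): C 1.73, B 1.08, H 0.852, E 0.304. Include each in turn until the next type's E/h falls below the running intake rate.
Rate on top 1: 0.2644. B: 1.08 > 0.2644 → include.
Rate on top 2: 0.707. H: 0.852 > 0.707 → include.
Rate on top 3: 0.7506. E: 0.304 < 0.7506 → exclude; stop.
Optimal diet: C, B, H — 3 of 4 types.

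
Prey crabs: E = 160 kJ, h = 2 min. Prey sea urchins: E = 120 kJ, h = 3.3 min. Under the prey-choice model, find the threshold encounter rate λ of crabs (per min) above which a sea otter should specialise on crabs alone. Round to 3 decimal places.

At the threshold, the rate on crabs alone equals the profitability of sea urchins: λ·160/(1 + λ·2) = 120/3.3 = 36.36.
Rearranging, λ(160 − 36.36×2) = 36.36, so λ = 36.36/87.27 = 0.4167 per min.

0.417 per min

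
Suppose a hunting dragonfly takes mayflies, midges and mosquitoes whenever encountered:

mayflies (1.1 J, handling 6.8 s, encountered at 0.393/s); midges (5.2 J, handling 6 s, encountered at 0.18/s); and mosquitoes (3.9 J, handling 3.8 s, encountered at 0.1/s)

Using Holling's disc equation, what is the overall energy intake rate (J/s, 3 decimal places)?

0.343 J/s

R = Σλ_iE_i / (1 + Σλ_ih_i)
Numerator: 0.393×1.1 + 0.18×5.2 + 0.1×3.9 = 1.758
Denominator: 1 + 0.393×6.8 + 0.18×6 + 0.1×3.8 = 5.132
R = 1.758/5.132 = 0.3426 J/s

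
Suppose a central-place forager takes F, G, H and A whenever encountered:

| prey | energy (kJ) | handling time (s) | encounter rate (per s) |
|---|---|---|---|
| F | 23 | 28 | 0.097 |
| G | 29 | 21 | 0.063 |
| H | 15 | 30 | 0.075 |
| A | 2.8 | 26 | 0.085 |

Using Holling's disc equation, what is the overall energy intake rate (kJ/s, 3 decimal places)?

0.571 kJ/s

R = (0.097×23 + 0.063×29 + 0.075×15 + 0.085×2.8) / (1 + 0.097×28 + 0.063×21 + 0.075×30 + 0.085×26) = 5.421/9.499 = 0.5707 kJ/s.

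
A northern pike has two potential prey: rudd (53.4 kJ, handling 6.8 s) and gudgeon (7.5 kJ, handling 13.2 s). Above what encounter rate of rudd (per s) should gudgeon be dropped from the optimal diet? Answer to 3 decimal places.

At the threshold, the rate on rudd alone equals the profitability of gudgeon: λ·53.4/(1 + λ·6.8) = 7.5/13.2 = 0.5682.
Rearranging, λ(53.4 − 0.5682×6.8) = 0.5682, so λ = 0.5682/49.54 = 0.01147 per s.

0.011 per s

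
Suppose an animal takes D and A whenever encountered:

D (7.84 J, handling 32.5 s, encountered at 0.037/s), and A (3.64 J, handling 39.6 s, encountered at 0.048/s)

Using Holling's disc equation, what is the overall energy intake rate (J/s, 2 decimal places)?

Energy encountered per unit search time: 0.037×7.84 + 0.048×3.64 = 0.4648 J/s.
Handling time per unit search time: 0.037×32.5 + 0.048×39.6 = 3.103.
Rate = 0.4648/(1 + 3.103) = 0.1133 J/s.

0.11 J/s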